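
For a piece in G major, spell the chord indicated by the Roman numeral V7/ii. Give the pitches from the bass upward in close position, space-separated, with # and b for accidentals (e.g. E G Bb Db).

E G# B D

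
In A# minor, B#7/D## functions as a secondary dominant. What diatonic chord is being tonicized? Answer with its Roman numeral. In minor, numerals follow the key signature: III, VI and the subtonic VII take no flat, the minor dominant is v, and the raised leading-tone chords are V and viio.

V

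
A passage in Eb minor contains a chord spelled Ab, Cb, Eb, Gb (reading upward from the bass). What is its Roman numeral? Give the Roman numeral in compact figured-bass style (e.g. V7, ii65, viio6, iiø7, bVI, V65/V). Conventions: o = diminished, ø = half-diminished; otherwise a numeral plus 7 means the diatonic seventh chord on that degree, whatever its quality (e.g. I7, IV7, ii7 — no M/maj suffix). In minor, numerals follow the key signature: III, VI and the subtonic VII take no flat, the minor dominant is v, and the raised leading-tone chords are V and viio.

iv7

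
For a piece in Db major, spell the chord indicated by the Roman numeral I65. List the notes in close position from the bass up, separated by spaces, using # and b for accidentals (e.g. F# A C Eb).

The numeral's case and figure indicate a major seventh chord. In Db major its root, scale degree 1, is Db.
Stacking thirds from Db gives Db-F-Ab-C.
The figured bass 65 indicates first inversion, placing the third (F) in the bass: F-Ab-C-Db.

F Ab C Db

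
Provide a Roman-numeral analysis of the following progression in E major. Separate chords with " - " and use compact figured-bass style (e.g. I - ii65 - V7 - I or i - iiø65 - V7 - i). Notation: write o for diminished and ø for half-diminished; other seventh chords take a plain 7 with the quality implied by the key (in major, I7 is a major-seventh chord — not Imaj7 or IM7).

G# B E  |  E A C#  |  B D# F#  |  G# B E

G#-B-E: root E is the tonic; major triad there is I6.
E-A-C#: major triad on A = scale degree 4 → IV64.
B-D#-F#: root B is the dominant; major triad there is V.
G#-B-E: root E is the tonic; major triad there is I6.

I6 - IV64 - V - I6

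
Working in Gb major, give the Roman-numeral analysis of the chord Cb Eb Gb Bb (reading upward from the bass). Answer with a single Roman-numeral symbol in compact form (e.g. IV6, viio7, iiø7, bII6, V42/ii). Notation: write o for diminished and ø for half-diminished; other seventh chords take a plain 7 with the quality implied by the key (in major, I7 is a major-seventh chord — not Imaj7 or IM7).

The pitches Cb-Eb-Gb-Bb form a major seventh chord rooted on Cb.
Cb is scale degree 4 in Gb major, and a major seventh chord on that degree is written IV7.

IV7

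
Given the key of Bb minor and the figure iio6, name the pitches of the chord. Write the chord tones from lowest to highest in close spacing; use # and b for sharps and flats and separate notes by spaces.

Eb Gb C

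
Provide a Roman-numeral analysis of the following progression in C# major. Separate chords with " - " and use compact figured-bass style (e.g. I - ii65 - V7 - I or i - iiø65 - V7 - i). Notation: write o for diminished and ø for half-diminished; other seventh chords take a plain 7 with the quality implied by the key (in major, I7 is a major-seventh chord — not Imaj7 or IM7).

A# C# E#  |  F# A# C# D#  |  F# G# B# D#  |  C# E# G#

vi - ii65 - V42 - I

A#-C#-E#: root A# is the submediant; minor triad there is vi.
F#-A#-C#-D#: minor seventh chord on D# = scale degree 2 → ii65.
F#-G#-B#-D# has root G#, degree 5 in C# major, so V42.
C#-E#-G#: major triad on C# = scale degree 1 → I.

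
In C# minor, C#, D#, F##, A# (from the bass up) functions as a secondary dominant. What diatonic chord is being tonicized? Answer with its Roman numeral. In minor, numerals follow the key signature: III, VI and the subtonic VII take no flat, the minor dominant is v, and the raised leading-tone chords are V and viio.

The chord is a dominant seventh chord on D#.
A dominant resolves down a perfect fifth: D# → G#. In C# minor, G# is scale degree 5, i.e. V.

V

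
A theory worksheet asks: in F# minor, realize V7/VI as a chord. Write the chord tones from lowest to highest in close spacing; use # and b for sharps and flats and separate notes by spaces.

A C# E G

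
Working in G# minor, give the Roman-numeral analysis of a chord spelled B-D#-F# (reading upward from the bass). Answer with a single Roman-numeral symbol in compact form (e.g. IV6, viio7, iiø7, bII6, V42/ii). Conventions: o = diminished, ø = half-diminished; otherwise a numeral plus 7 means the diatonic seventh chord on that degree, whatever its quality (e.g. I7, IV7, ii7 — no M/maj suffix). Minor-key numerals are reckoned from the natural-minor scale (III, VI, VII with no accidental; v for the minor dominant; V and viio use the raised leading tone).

III

Stacked in thirds the chord is B-D#-F#: a major triad on B.
In G# minor, B is the mediant; the diatonic major triad there is III.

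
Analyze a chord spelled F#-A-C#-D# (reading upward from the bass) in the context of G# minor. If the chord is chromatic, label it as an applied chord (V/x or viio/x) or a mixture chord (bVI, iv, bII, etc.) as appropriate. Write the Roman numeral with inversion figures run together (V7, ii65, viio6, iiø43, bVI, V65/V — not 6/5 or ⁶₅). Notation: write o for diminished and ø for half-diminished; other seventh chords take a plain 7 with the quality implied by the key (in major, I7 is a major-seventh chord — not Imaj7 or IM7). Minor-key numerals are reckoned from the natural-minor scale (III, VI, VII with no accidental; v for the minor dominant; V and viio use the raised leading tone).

The pitches D#-F#-A-C# form a half-diminished seventh chord rooted on D#.
D# sits a half step below E (VI in G# minor); a diminished chord there is the applied leading-tone chord of VI.
With F# in the bass the chord is in first inversion, so the figured bass is 65.

viiø65/VI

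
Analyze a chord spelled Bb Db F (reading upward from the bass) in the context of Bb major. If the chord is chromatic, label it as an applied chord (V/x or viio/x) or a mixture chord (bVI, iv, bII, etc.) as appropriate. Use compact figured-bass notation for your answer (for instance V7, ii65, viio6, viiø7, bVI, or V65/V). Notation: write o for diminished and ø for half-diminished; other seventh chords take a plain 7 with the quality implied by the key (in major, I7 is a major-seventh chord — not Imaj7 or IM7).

i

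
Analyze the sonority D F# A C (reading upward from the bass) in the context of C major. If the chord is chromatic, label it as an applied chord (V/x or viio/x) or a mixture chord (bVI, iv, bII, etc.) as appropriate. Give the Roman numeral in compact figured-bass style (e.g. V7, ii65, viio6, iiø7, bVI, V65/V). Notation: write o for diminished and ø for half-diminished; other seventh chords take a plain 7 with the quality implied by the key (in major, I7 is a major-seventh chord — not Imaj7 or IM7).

V7/V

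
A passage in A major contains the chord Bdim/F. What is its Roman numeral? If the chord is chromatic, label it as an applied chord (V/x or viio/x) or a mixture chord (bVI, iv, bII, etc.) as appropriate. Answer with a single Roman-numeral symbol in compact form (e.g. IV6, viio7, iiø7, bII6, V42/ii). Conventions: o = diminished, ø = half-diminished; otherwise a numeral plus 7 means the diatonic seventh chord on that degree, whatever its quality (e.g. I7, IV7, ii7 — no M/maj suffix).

iio64

The pitches B-D-F form a diminished triad rooted on B.
B is the second degree of A major. This is the diminished supertonic triad, borrowed from the parallel minor.
With F in the bass the chord is in second inversion, so the figured bass is 64.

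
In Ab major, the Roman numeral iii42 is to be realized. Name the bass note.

iii in Ab major has root C; the chord is C-Eb-G-Bb.
The figure 42 means third inversion — the seventh is in the bass.

Bb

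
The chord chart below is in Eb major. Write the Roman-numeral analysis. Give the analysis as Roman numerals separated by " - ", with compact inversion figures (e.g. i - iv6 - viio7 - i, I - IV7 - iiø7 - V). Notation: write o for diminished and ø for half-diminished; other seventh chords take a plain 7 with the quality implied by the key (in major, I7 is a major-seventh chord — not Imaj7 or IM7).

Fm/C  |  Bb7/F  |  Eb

Fm/C: root F is the supertonic; minor triad there is ii64.
Bb7/F has root Bb, degree 5 in Eb major, so V43.
Eb: major triad on Eb = scale degree 1 → I.

ii64 - V43 - I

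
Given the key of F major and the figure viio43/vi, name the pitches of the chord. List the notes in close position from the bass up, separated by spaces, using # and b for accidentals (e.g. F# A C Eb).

The slash marks an applied leading-tone chord: viio of vi. In F major, vi is D, so the leading tone to it is C#, a half step below.
Building a fully diminished seventh chord on C# gives C#-E-G-Bb.
The figured bass 43 indicates second inversion, placing the fifth (G) in the bass: G-Bb-C#-E.

G Bb C# E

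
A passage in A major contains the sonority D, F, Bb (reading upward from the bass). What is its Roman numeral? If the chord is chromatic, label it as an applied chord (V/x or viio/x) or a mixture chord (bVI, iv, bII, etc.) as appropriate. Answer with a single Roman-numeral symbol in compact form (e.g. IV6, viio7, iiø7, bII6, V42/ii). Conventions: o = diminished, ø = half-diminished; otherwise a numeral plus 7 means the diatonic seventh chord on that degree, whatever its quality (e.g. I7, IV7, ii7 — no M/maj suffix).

Stacked in thirds the chord is Bb-D-F: a major triad on Bb.
Bb is the lowered second degree of A major (diatonic 2 would be B). This is the Neapolitan sixth — a major triad on the lowered second degree, here in its customary first inversion.
With D in the bass the chord is in first inversion, so the figured bass is 6.

bII6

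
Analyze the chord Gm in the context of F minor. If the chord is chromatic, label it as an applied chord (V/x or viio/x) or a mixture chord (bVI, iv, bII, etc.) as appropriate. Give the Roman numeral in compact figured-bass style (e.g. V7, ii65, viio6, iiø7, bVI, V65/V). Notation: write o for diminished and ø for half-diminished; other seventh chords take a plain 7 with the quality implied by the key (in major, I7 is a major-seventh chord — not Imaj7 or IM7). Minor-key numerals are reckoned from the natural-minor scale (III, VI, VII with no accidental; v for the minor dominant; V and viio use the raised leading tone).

ii

Stacked in thirds the chord is G-Bb-D: a minor triad on G.
G is the second degree of F minor. This is the minor supertonic, borrowed from the parallel major (the Dorian ii).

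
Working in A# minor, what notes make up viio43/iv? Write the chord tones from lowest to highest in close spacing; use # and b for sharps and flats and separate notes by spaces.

viio43/iv is a secondary leading-tone chord. The target iv is D# in A# minor; the applied chord is rooted a semitone below, on C##.
Building a fully diminished seventh chord on C## gives C##-E#-G#-B.
The figured bass 43 indicates second inversion, placing the fifth (G#) in the bass: G#-B-C##-E#.

G# B C## E#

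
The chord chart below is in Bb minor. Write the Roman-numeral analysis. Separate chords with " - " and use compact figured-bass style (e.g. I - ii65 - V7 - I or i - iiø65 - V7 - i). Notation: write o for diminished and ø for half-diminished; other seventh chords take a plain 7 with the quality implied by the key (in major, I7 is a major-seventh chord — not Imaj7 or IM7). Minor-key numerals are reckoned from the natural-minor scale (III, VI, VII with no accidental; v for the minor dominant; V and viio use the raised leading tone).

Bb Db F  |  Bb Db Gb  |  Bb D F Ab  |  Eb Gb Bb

Bb-Db-F: root Bb is the tonic; minor triad there is i.
Bb-Db-Gb: major triad on Gb = scale degree 6 → VI6.
Bb-D-F-Ab: chromatic; Bb is V of iv, so V7/iv.
Eb-Gb-Bb has root Eb, degree 4 in Bb minor, so iv.

i - VI6 - V7/iv - iv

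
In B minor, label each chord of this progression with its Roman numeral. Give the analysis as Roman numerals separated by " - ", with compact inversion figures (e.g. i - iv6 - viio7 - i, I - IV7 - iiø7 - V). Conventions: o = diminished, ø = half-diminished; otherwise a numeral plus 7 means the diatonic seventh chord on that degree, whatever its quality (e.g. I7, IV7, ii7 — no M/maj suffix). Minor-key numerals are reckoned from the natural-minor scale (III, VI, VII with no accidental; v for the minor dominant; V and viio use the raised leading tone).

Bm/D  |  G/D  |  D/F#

Bm/D: minor triad on B = scale degree 1 → i6.
G/D has root G, degree 6 in B minor, so VI64.
D/F#: root D is the mediant; major triad there is III6.

i6 - VI64 - III6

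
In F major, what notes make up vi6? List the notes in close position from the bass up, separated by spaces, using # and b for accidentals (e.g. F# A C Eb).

F A D

In F major, scale degree 6 is D, and the diatonic chord built there is a minor triad.
Stacking thirds from D gives D-F-A.
With the 6 figure the chord is in first inversion; from the bass F upward in close position it reads F-A-D.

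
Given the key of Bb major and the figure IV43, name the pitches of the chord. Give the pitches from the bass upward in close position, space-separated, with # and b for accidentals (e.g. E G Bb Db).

The numeral's case and figure indicate a major seventh chord. In Bb major its root, the subdominant, is Eb.
That chord is spelled Eb-G-Bb-D.
The figured bass 43 indicates second inversion, placing the fifth (Bb) in the bass: Bb-D-Eb-G.

Bb D Eb G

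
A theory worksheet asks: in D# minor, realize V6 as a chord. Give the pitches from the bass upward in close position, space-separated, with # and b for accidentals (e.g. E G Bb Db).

In D# minor, the fifth degree is A#. The dominant is major (leading tone raised), so V is a major triad.
That chord is spelled A#-C##-E#.
With the 6 figure the chord is in first inversion; from the bass C## upward in close position it reads C##-E#-A#.

C## E# A#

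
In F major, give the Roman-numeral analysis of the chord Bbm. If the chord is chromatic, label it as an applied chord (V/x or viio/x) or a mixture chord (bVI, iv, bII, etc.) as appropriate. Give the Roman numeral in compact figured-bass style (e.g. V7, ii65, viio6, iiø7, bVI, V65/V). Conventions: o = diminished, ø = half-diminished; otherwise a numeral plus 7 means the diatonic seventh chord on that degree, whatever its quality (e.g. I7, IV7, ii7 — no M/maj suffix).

Stacked in thirds the chord is Bb-Db-F: a minor triad on Bb.
Bb is the fourth degree of F major. This is the minor subdominant, borrowed from the parallel minor.

iv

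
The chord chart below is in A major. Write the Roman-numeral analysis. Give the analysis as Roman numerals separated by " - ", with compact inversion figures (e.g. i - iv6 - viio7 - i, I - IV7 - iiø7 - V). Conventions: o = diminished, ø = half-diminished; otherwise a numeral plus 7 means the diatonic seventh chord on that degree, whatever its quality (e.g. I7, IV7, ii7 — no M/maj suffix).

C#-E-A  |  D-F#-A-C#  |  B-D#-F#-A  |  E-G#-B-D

C#-E-A: root A is the tonic; major triad there is I6.
D-F#-A-C#: major seventh chord on D = scale degree 4 → IV7.
B-D#-F#-A: a dominant seventh chord on B, the applied dominant of V → V7/V.
E-G#-B-D has root E, degree 5 in A major, so V7.

I6 - IV7 - V7/V - V7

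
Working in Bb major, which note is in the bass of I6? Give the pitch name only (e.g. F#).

I in Bb major has root Bb; the chord is Bb-D-F.
The figure 6 means first inversion — the third is in the bass.

D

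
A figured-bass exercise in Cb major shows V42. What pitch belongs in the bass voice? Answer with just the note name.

Fb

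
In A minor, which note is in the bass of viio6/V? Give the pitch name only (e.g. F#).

The applied chord viio6/V is rooted on D#: D#-F#-A.
The figure 6 means first inversion — the third is in the bass.

F#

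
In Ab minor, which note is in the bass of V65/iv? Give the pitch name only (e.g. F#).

C

The applied chord V65/iv is rooted on Ab: Ab-C-Eb-Gb.
The figure 65 means first inversion — the third is in the bass.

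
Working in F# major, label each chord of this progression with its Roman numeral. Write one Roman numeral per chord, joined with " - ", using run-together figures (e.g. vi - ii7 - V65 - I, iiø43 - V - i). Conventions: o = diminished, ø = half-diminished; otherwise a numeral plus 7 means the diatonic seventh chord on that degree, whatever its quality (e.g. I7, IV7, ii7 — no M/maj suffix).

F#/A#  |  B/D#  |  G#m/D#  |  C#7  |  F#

F#/A#: major triad on F# = scale degree 1 → I6.
B/D# has root B, degree 4 in F# major, so IV6.
G#m/D#: root G# is the supertonic; minor triad there is ii64.
C#7: dominant seventh chord on C# = scale degree 5 → V7.
F#: major triad on F# = scale degree 1 → I.

I6 - IV6 - ii64 - V7 - I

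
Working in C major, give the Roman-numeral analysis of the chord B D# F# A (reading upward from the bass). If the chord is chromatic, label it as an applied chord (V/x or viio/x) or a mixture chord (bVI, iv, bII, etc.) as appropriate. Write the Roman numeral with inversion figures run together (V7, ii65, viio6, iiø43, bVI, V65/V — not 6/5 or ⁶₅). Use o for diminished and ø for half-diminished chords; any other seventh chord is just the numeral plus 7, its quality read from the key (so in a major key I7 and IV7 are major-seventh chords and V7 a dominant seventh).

V7/iii

The pitches B-D#-F#-A form a dominant seventh chord rooted on B.
B is not a diatonic chord root with this quality in C major, but it lies a perfect fifth above E (iii), so the chord functions as an applied dominant of iii.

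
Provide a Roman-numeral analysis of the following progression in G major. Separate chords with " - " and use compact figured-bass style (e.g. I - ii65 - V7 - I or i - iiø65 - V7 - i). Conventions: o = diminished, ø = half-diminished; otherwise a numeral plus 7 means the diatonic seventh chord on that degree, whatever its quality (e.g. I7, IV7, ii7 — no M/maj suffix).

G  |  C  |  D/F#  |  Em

G has root G, degree 1 in G major, so I.
C has root C, degree 4 in G major, so IV.
D/F#: root D is the dominant; major triad there is V6.
Em has root E, degree 6 in G major, so vi.

I - IV - V6 - vi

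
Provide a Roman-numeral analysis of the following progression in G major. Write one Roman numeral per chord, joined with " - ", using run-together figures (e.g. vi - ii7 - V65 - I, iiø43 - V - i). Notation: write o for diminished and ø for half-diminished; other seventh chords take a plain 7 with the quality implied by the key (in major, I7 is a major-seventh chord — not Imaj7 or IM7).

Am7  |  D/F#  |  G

Am7: root A is the supertonic; minor seventh chord there is ii7.
D/F# has root D, degree 5 in G major, so V6.
G: major triad on G = scale degree 1 → I.

ii7 - V6 - I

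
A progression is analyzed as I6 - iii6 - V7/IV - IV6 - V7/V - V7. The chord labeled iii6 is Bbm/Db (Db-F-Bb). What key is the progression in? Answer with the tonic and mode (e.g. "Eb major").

iii6 is given as Db-F-Bb — a minor triad with root Bb.
iii6 on Bb implies Bb is the mediant; that puts the tonic at Gb, and the lowercase numeral fits major mode.

Gb major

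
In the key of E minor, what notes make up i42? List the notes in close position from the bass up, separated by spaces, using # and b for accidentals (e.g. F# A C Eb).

D E G B

The numeral's case and figure indicate a minor seventh chord. In E minor its root, scale degree 1, is E.
That chord is spelled E-G-B-D.
The figured bass 42 indicates third inversion, placing the seventh (D) in the bass: D-E-G-B.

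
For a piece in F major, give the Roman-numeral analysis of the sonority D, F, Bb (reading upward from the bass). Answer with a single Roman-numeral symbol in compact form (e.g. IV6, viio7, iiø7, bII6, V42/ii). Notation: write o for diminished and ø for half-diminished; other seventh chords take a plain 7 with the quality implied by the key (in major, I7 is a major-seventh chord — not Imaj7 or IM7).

IV6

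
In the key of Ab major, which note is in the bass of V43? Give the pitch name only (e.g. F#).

Bb

V in Ab major has root Eb; the chord is Eb-G-Bb-Db.
The figure 43 means second inversion — the fifth is in the bass.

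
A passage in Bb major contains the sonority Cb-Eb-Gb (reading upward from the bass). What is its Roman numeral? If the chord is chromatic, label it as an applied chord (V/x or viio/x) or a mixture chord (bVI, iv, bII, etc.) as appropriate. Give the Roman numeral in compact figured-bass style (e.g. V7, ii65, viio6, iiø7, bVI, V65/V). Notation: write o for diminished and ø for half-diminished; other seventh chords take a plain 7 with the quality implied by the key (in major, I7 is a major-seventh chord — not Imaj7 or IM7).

Stacked in thirds the chord is Cb-Eb-Gb: a major triad on Cb.
Cb is the lowered second degree of Bb major (diatonic 2 would be C). This is the Neapolitan chord — a major triad on the lowered second degree.

bII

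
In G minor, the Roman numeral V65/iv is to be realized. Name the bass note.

B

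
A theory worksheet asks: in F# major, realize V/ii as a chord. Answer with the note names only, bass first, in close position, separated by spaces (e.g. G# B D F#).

D# F## A#

The slash means an applied dominant: we want the dominant of ii. In F# major, ii is G# minor, and its dominant is built on D#.
Building a major triad on D# gives D#-F##-A#.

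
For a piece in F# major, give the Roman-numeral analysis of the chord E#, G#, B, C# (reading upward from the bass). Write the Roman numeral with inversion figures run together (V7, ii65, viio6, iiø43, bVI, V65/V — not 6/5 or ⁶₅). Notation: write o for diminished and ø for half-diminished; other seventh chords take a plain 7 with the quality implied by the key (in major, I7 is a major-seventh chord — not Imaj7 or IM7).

Stacked in thirds the chord is C#-E#-G#-B: a dominant seventh chord on C#.
C# is scale degree 5 in F# major, and a dominant seventh chord on that degree is written V7.
With E# in the bass the chord is in first inversion, so the figured bass is 65.

V65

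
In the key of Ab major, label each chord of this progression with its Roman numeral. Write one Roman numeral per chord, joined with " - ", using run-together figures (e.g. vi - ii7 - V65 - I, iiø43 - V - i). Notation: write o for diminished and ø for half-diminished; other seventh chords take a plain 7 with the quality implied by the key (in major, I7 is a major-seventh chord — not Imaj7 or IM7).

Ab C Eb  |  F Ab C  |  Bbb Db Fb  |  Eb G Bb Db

I - vi - bII - V7

Ab-C-Eb: root Ab is the tonic; major triad there is I.
F-Ab-C: minor triad on F = scale degree 6 → vi.
Bbb-Db-Fb: major triad on Bbb — chromatic; Bbb is the lowered second degree, so this is the Neapolitan chord, bII.
Eb-G-Bb-Db: root Eb is the dominant; dominant seventh chord there is V7.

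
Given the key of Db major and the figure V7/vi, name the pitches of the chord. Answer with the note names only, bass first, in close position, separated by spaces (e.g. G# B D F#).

The slash means an applied dominant: we want the dominant of vi. In Db major, vi is Bb minor, and its dominant is built on F.
Building a dominant seventh chord on F gives F-A-C-Eb.

F A C Eb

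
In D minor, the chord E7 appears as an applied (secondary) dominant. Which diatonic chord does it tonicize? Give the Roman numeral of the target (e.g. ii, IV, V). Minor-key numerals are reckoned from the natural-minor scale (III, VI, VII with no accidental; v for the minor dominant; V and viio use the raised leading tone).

V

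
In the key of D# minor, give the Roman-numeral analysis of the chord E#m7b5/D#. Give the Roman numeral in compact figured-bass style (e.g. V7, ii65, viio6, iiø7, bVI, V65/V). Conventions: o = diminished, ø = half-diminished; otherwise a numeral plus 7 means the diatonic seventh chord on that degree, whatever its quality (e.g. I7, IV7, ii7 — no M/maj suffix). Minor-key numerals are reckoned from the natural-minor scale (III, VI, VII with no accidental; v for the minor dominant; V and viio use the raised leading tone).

Stacked in thirds the chord is E#-G#-B-D#: a half-diminished seventh chord on E#.
E# is scale degree 2 in D# minor, and a half-diminished seventh chord on that degree is written iiø7.
With D# in the bass the chord is in third inversion, so the figured bass is 42.

iiø42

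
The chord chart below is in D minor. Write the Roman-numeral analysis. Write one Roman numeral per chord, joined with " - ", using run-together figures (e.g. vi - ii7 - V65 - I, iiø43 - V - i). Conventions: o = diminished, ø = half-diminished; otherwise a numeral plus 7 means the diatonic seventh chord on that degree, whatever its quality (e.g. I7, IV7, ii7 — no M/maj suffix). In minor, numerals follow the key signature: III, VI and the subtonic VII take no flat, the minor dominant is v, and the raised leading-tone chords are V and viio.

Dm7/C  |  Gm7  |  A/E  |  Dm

Dm7/C has root D, degree 1 in D minor, so i42.
Gm7: root G is the subdominant; minor seventh chord there is iv7.
A/E has root A, degree 5 in D minor, so V64.
Dm: minor triad on D = scale degree 1 → i.

i42 - iv7 - V64 - i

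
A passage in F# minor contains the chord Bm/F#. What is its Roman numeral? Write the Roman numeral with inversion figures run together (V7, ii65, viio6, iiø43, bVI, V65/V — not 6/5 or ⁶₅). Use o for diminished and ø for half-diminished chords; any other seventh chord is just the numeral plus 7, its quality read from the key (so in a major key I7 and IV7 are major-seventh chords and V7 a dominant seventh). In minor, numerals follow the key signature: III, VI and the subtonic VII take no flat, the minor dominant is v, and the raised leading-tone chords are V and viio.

iv64

The pitches B-D-F# form a minor triad rooted on B.
In F# minor, B is the subdominant; the diatonic minor triad there is iv.
With F# in the bass the chord is in second inversion, so the figured bass is 64.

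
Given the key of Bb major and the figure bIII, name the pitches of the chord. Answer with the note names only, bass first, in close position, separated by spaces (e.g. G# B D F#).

Db F Ab

Scale degree 3 in Bb major is D; lowering it a half step gives Db. bIII is a major triad on the lowered third degree, borrowed from the parallel minor.
So the chord is Db-F-Ab, a major triad.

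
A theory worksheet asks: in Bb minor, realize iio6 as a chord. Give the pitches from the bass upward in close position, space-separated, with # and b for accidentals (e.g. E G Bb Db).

Eb Gb C

In Bb minor, the second degree is C, and the diatonic chord built there is a diminished triad.
Stacking thirds from C gives C-Eb-Gb.
The figured bass 6 indicates first inversion, placing the third (Eb) in the bass: Eb-Gb-C.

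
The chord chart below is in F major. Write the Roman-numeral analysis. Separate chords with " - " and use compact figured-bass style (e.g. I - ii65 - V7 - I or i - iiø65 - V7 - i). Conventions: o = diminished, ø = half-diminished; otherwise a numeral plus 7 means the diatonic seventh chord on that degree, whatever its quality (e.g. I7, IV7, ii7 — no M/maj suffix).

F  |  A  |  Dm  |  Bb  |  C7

F: major triad on F = scale degree 1 → I.
A is the secondary dominant of vi (major triad on A): V/vi.
Dm: root D is the submediant; minor triad there is vi.
Bb: root Bb is the subdominant; major triad there is IV.
C7 has root C, degree 5 in F major, so V7.

I - V/vi - vi - IV - V7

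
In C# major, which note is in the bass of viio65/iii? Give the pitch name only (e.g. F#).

The applied chord viio65/iii is rooted on D##: D##-F##-A#-C#.
The figure 65 means first inversion — the third is in the bass.

F##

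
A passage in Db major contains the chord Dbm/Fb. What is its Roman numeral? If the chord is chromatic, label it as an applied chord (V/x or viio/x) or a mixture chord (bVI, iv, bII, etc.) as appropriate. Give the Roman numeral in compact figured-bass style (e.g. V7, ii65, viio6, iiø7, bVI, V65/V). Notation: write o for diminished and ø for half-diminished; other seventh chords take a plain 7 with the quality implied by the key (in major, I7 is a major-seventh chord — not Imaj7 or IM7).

Stacked in thirds the chord is Db-Fb-Ab: a minor triad on Db.
Db is the first degree of Db major. This is the minor tonic, borrowed from the parallel minor.
With Fb in the bass the chord is in first inversion, so the figured bass is 6.

i6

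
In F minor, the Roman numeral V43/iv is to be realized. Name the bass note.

C

The applied chord V43/iv is rooted on F: F-A-C-Eb.
The figure 43 means second inversion — the fifth is in the bass.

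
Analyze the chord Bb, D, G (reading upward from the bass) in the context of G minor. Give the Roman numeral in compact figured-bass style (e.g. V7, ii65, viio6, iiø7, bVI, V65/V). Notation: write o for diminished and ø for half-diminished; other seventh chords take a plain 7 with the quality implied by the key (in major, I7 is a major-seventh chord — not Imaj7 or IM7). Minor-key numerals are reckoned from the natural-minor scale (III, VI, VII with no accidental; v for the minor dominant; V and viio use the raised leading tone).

Stacked in thirds the chord is G-Bb-D: a minor triad on G.
In G minor, G is the tonic; the diatonic minor triad there is i.
With Bb in the bass the chord is in first inversion, so the figured bass is 6.

i6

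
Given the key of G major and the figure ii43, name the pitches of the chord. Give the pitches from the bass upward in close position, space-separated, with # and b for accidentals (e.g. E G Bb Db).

E G A C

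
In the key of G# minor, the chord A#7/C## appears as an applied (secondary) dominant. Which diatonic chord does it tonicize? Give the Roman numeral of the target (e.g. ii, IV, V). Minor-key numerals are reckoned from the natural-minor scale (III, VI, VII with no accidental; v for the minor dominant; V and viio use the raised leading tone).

V

The chord is a dominant seventh chord on A#.
A dominant resolves down a perfect fifth: A# → D#. In G# minor, D# is scale degree 5, i.e. V.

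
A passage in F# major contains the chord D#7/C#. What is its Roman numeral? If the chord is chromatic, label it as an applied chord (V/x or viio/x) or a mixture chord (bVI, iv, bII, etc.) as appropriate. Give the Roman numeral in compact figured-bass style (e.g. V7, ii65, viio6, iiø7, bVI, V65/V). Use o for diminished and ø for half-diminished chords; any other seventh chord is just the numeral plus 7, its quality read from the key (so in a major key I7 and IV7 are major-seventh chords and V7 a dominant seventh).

V42/ii

Stacked in thirds the chord is D#-F##-A#-C#: a dominant seventh chord on D#.
D# is not a diatonic chord root with this quality in F# major, but it lies a perfect fifth above G# (ii), so the chord functions as an applied dominant of ii.
With C# in the bass the chord is in third inversion, so the figured bass is 42.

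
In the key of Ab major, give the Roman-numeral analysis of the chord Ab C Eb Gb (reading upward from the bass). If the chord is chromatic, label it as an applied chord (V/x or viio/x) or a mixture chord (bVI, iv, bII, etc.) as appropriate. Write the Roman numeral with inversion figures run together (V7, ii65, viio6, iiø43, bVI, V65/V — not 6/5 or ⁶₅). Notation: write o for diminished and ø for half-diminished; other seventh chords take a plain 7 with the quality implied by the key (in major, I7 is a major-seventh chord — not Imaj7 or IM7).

V7/IV

Stacked in thirds the chord is Ab-C-Eb-Gb: a dominant seventh chord on Ab.
Ab is not a diatonic chord root with this quality in Ab major, but it lies a perfect fifth above Db (IV), so the chord functions as an applied dominant of IV.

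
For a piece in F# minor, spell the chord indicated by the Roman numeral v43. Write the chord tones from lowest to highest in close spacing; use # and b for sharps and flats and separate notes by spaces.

G# B C# E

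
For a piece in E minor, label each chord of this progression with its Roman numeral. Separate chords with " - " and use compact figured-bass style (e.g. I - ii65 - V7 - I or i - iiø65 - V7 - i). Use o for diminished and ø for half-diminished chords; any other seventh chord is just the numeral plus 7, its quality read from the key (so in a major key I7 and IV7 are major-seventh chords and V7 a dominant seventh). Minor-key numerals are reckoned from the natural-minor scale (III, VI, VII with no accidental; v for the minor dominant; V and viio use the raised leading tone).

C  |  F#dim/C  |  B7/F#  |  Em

C: major triad on C = scale degree 6 → VI.
F#dim/C has root F#, degree 2 in E minor, so iio64.
B7/F# has root B, degree 5 in E minor, so V43.
Em: minor triad on E = scale degree 1 → i.

VI - iio64 - V43 - i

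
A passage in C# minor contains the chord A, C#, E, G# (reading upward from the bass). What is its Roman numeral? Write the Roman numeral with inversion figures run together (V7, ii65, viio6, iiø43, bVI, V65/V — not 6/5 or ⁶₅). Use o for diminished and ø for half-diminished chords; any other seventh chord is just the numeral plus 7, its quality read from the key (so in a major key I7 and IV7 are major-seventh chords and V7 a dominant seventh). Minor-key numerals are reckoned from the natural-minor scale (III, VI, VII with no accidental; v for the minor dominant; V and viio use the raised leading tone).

VI7

The pitches A-C#-E-G# form a major seventh chord rooted on A.
In C# minor, A is the submediant; the diatonic major seventh chord there is VI7.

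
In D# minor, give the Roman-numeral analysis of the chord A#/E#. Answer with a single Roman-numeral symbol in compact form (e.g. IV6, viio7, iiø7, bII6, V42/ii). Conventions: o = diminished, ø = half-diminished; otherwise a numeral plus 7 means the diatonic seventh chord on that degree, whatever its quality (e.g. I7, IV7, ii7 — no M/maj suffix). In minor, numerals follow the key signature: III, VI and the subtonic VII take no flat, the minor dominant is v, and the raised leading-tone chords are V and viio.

Stacked in thirds the chord is A#-C##-E#: a major triad on A#.
A# is scale degree 5 in D# minor, and a major triad on that degree is written V.
With E# in the bass the chord is in second inversion, so the figured bass is 64.

V64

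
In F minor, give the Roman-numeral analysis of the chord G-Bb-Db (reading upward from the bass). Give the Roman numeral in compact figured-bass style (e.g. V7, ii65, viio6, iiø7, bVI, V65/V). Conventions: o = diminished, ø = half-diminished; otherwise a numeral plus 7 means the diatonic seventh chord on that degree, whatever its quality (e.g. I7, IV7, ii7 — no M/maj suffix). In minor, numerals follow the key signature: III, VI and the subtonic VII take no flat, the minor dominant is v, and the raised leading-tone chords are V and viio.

iio

Stacked in thirds the chord is G-Bb-Db: a diminished triad on G.
G is scale degree 2 in F minor, and a diminished triad on that degree is written iio.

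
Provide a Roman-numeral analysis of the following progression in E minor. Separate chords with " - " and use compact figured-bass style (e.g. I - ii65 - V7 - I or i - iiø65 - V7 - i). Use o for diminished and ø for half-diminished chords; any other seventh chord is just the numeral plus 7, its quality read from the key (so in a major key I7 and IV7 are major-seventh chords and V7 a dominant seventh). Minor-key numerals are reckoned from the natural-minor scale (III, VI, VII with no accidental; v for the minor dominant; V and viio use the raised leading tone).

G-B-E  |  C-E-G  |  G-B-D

i6 - VI - III

G-B-E has root E, degree 1 in E minor, so i6.
C-E-G: major triad on C = scale degree 6 → VI.
G-B-D: major triad on G = scale degree 3 → III.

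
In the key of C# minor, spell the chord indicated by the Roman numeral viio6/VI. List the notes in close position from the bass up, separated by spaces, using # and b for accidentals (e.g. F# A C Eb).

B D G#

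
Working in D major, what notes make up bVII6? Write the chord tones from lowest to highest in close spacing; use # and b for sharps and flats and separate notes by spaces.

Scale degree 7 in D major is C#; lowering it a half step gives C. bVII6 is a major triad on the lowered seventh degree (the subtonic), borrowed from the parallel minor.
So the chord is C-E-G.
With the 6 figure the chord is in first inversion; from the bass E upward in close position it reads E-G-C.

E G C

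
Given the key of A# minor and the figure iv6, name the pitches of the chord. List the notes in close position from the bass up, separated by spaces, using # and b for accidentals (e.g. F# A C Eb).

In A# minor, scale degree 4 is D#, and the diatonic chord built there is a minor triad.
Stacking thirds from D# gives D#-F#-A#.
With the 6 figure the chord is in first inversion; from the bass F# upward in close position it reads F#-A#-D#.

F# A# D#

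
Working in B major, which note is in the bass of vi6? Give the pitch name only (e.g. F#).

vi in B major has root G#; the chord is G#-B-D#.
The figure 6 means first inversion — the third is in the bass.

B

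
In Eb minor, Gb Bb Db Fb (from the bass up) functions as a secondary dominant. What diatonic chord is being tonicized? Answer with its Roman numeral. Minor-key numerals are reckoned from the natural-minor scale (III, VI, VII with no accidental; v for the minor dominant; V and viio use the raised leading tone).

The chord is a dominant seventh chord on Gb.
A dominant resolves down a perfect fifth: Gb → Cb. In Eb minor, Cb is scale degree 6, i.e. VI.

VI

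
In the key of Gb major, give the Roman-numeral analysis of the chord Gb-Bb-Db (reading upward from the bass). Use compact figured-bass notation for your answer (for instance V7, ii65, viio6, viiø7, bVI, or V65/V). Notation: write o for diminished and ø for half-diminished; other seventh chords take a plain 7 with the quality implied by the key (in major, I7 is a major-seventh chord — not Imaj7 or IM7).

I

Stacked in thirds the chord is Gb-Bb-Db: a major triad on Gb.
In Gb major, Gb is the tonic; the diatonic major triad there is I.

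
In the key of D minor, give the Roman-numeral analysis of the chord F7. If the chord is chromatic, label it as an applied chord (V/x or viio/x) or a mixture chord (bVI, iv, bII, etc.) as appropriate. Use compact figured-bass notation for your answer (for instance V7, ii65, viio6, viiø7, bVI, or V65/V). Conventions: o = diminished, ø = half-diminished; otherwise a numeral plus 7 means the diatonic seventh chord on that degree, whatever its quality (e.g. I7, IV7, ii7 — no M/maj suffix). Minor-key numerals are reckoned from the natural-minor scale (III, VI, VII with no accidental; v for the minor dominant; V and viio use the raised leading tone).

The pitches F-A-C-Eb form a dominant seventh chord rooted on F.
F is not a diatonic chord root with this quality in D minor, but it lies a perfect fifth above Bb (VI), so the chord functions as an applied dominant of VI.

V7/VI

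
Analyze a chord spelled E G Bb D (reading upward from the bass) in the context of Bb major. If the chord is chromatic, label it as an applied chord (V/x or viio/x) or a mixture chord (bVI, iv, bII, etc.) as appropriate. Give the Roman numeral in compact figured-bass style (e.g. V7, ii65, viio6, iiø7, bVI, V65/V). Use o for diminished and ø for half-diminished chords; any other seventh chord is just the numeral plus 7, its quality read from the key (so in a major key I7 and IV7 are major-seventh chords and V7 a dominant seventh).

Stacked in thirds the chord is E-G-Bb-D: a half-diminished seventh chord on E.
E sits a half step below F (V in Bb major); a diminished chord there is the applied leading-tone chord of V.

viiø7/V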